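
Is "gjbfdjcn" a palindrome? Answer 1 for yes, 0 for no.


Input: gjbfdjcn
Reversed: ncjdfbjg
  Compare pos 0 ('g') with pos 7 ('n'): MISMATCH
  Compare pos 1 ('j') with pos 6 ('c'): MISMATCH
  Compare pos 2 ('b') with pos 5 ('j'): MISMATCH
  Compare pos 3 ('f') with pos 4 ('d'): MISMATCH
Result: not a palindrome

0


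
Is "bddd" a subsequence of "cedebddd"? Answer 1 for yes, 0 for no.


Check if "bddd" is a subsequence of "cedebddd"
Greedy scan:
  Position 0 ('c'): no match needed
  Position 1 ('e'): no match needed
  Position 2 ('d'): no match needed
  Position 3 ('e'): no match needed
  Position 4 ('b'): matches sub[0] = 'b'
  Position 5 ('d'): matches sub[1] = 'd'
  Position 6 ('d'): matches sub[2] = 'd'
  Position 7 ('d'): matches sub[3] = 'd'
All 4 characters matched => is a subsequence

1


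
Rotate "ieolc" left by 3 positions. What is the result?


Input: "ieolc", rotate left by 3
First 3 characters: "ieo"
Remaining characters: "lc"
Concatenate remaining + first: "lc" + "ieo" = "lcieo"

lcieo


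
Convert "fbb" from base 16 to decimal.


Input: "fbb" in base 16
Positional expansion:
  Digit 'f' (value 15) x 16^2 = 3840
  Digit 'b' (value 11) x 16^1 = 176
  Digit 'b' (value 11) x 16^0 = 11
Sum = 4027

4027


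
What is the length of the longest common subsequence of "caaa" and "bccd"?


LCS of "caaa" and "bccd"
DP table:
           b    c    c    d
      0    0    0    0    0
  c   0    0    1    1    1
  a   0    0    1    1    1
  a   0    0    1    1    1
  a   0    0    1    1    1
LCS length = dp[4][4] = 1

1


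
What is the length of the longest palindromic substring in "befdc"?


Input: "befdc"
Checking substrings for palindromes:
  No multi-char palindromic substrings found
Longest palindromic substring: "b" with length 1

1


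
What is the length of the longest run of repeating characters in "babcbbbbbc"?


Input: "babcbbbbbc"
Scanning for longest run:
  Position 1 ('a'): new char, reset run to 1
  Position 2 ('b'): new char, reset run to 1
  Position 3 ('c'): new char, reset run to 1
  Position 4 ('b'): new char, reset run to 1
  Position 5 ('b'): continues run of 'b', length=2
  Position 6 ('b'): continues run of 'b', length=3
  Position 7 ('b'): continues run of 'b', length=4
  Position 8 ('b'): continues run of 'b', length=5
  Position 9 ('c'): new char, reset run to 1
Longest run: 'b' with length 5

5


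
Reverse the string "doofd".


Input: doofd
Reading characters right to left:
  Position 4: 'd'
  Position 3: 'f'
  Position 2: 'o'
  Position 1: 'o'
  Position 0: 'd'
Reversed: dfood

dfood


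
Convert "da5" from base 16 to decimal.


Input: "da5" in base 16
Positional expansion:
  Digit 'd' (value 13) x 16^2 = 3328
  Digit 'a' (value 10) x 16^1 = 160
  Digit '5' (value 5) x 16^0 = 5
Sum = 3493

3493


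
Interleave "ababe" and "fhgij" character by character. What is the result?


Interleaving "ababe" and "fhgij":
  Position 0: 'a' from first, 'f' from second => "af"
  Position 1: 'b' from first, 'h' from second => "bh"
  Position 2: 'a' from first, 'g' from second => "ag"
  Position 3: 'b' from first, 'i' from second => "bi"
  Position 4: 'e' from first, 'j' from second => "ej"
Result: afbhagbiej

afbhagbiej


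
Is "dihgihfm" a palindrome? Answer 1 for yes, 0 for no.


Input: dihgihfm
Reversed: mfhighid
  Compare pos 0 ('d') with pos 7 ('m'): MISMATCH
  Compare pos 1 ('i') with pos 6 ('f'): MISMATCH
  Compare pos 2 ('h') with pos 5 ('h'): match
  Compare pos 3 ('g') with pos 4 ('i'): MISMATCH
Result: not a palindrome

0


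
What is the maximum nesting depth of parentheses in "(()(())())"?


Input: "(()(())())"
Tracking depth:
  Position 0 '(': depth becomes 1
  Position 1 '(': depth becomes 2
  Position 2 ')': depth becomes 1
  Position 3 '(': depth becomes 2
  Position 4 '(': depth becomes 3
  Position 5 ')': depth becomes 2
  Position 6 ')': depth becomes 1
  Position 7 '(': depth becomes 2
  Position 8 ')': depth becomes 1
  Position 9 ')': depth becomes 0
Maximum depth reached: 3

3


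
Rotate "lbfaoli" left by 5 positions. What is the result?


Input: "lbfaoli", rotate left by 5
First 5 characters: "lbfao"
Remaining characters: "li"
Concatenate remaining + first: "li" + "lbfao" = "lilbfao"

lilbfao


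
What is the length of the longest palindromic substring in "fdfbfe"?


Input: "fdfbfe"
Checking substrings for palindromes:
  [0:3] "fdf" (len 3) => palindrome
  [2:5] "fbf" (len 3) => palindrome
Longest palindromic substring: "fdf" with length 3

3


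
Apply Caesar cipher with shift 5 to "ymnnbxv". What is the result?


Caesar cipher: shift "ymnnbxv" by 5
  'y' (pos 24) + 5 = pos 3 = 'd'
  'm' (pos 12) + 5 = pos 17 = 'r'
  'n' (pos 13) + 5 = pos 18 = 's'
  'n' (pos 13) + 5 = pos 18 = 's'
  'b' (pos 1) + 5 = pos 6 = 'g'
  'x' (pos 23) + 5 = pos 2 = 'c'
  'v' (pos 21) + 5 = pos 0 = 'a'
Result: drssgca

drssgca


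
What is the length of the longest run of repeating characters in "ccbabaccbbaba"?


Input: "ccbabaccbbaba"
Scanning for longest run:
  Position 1 ('c'): continues run of 'c', length=2
  Position 2 ('b'): new char, reset run to 1
  Position 3 ('a'): new char, reset run to 1
  Position 4 ('b'): new char, reset run to 1
  Position 5 ('a'): new char, reset run to 1
  Position 6 ('c'): new char, reset run to 1
  Position 7 ('c'): continues run of 'c', length=2
  Position 8 ('b'): new char, reset run to 1
  Position 9 ('b'): continues run of 'b', length=2
  Position 10 ('a'): new char, reset run to 1
  Position 11 ('b'): new char, reset run to 1
  Position 12 ('a'): new char, reset run to 1
Longest run: 'c' with length 2

2


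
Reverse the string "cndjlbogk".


Input: cndjlbogk
Reading characters right to left:
  Position 8: 'k'
  Position 7: 'g'
  Position 6: 'o'
  Position 5: 'b'
  Position 4: 'l'
  Position 3: 'j'
  Position 2: 'd'
  Position 1: 'n'
  Position 0: 'c'
Reversed: kgobljdnc

kgobljdnc


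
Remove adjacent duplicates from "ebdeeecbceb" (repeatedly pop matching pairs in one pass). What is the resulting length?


Input: ebdeeecbceb
Stack-based adjacent duplicate removal:
  Read 'e': push. Stack: e
  Read 'b': push. Stack: eb
  Read 'd': push. Stack: ebd
  Read 'e': push. Stack: ebde
  Read 'e': matches stack top 'e' => pop. Stack: ebd
  Read 'e': push. Stack: ebde
  Read 'c': push. Stack: ebdec
  Read 'b': push. Stack: ebdecb
  Read 'c': push. Stack: ebdecbc
  Read 'e': push. Stack: ebdecbce
  Read 'b': push. Stack: ebdecbceb
Final stack: "ebdecbceb" (length 9)

9


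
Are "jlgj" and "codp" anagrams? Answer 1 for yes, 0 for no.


Strings: "jlgj", "codp"
Sorted first:  gjjl
Sorted second: cdop
Differ at position 0: 'g' vs 'c' => not anagrams

0


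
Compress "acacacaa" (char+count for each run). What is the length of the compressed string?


Input: acacacaa
Runs:
  'a' x 1 => "a1"
  'c' x 1 => "c1"
  'a' x 1 => "a1"
  'c' x 1 => "c1"
  'a' x 1 => "a1"
  'c' x 1 => "c1"
  'a' x 2 => "a2"
Compressed: "a1c1a1c1a1c1a2"
Compressed length: 14

14


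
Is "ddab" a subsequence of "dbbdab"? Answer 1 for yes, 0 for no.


Check if "ddab" is a subsequence of "dbbdab"
Greedy scan:
  Position 0 ('d'): matches sub[0] = 'd'
  Position 1 ('b'): no match needed
  Position 2 ('b'): no match needed
  Position 3 ('d'): matches sub[1] = 'd'
  Position 4 ('a'): matches sub[2] = 'a'
  Position 5 ('b'): matches sub[3] = 'b'
All 4 characters matched => is a subsequence

1


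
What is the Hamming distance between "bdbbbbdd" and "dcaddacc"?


Comparing "bdbbbbdd" and "dcaddacc" position by position:
  Position 0: 'b' vs 'd' => differ
  Position 1: 'd' vs 'c' => differ
  Position 2: 'b' vs 'a' => differ
  Position 3: 'b' vs 'd' => differ
  Position 4: 'b' vs 'd' => differ
  Position 5: 'b' vs 'a' => differ
  Position 6: 'd' vs 'c' => differ
  Position 7: 'd' vs 'c' => differ
Total differences (Hamming distance): 8

8


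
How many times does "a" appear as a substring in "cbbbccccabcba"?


Searching for "a" in "cbbbccccabcba"
Scanning each position:
  Position 0: "c" => no
  Position 1: "b" => no
  Position 2: "b" => no
  Position 3: "b" => no
  Position 4: "c" => no
  Position 5: "c" => no
  Position 6: "c" => no
  Position 7: "c" => no
  Position 8: "a" => MATCH
  Position 9: "b" => no
  Position 10: "c" => no
  Position 11: "b" => no
  Position 12: "a" => MATCH
Total occurrences: 2

2


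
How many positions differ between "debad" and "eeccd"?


Comparing "debad" and "eeccd" position by position:
  Position 0: 'd' vs 'e' => DIFFER
  Position 1: 'e' vs 'e' => same
  Position 2: 'b' vs 'c' => DIFFER
  Position 3: 'a' vs 'c' => DIFFER
  Position 4: 'd' vs 'd' => same
Positions that differ: 3

3


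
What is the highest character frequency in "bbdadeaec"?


Input: bbdadeaec
Character counts:
  'a': 2
  'b': 2
  'c': 1
  'd': 2
  'e': 2
Maximum frequency: 2

2


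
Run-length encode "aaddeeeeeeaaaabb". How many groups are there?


Input: aaddeeeeeeaaaabb
Scanning for consecutive runs:
  Group 1: 'a' x 2 (positions 0-1)
  Group 2: 'd' x 2 (positions 2-3)
  Group 3: 'e' x 6 (positions 4-9)
  Group 4: 'a' x 4 (positions 10-13)
  Group 5: 'b' x 2 (positions 14-15)
Total groups: 5

5


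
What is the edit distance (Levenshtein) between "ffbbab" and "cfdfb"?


Computing edit distance: "ffbbab" -> "cfdfb"
DP table:
           c    f    d    f    b
      0    1    2    3    4    5
  f   1    1    1    2    3    4
  f   2    2    1    2    2    3
  b   3    3    2    2    3    2
  b   4    4    3    3    3    3
  a   5    5    4    4    4    4
  b   6    6    5    5    5    4
Edit distance = dp[6][5] = 4

4


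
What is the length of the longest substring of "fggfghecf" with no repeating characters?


Input: "fggfghecf"
Sliding window (track last position of each char):
  Position 0 ('f'): window [0,0] length 1 -- new best
  Position 1 ('g'): window [0,1] length 2 -- new best
  Position 2 ('g'): repeat (last at 1), move window start to 2
  Position 2 ('g'): window [2,2] length 1
  Position 3 ('f'): window [2,3] length 2
  Position 4 ('g'): repeat (last at 2), move window start to 3
  Position 4 ('g'): window [3,4] length 2
  Position 5 ('h'): window [3,5] length 3 -- new best
  Position 6 ('e'): window [3,6] length 4 -- new best
  Position 7 ('c'): window [3,7] length 5 -- new best
  Position 8 ('f'): repeat (last at 3), move window start to 4
  Position 8 ('f'): window [4,8] length 5
Longest substring with no repeats: "fghec" with length 5

5


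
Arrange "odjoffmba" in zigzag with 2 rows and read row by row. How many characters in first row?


Zigzag "odjoffmba" into 2 rows:
Placing characters:
  'o' => row 0
  'd' => row 1
  'j' => row 0
  'o' => row 1
  'f' => row 0
  'f' => row 1
  'm' => row 0
  'b' => row 1
  'a' => row 0
Rows:
  Row 0: "ojfma"
  Row 1: "dofb"
First row length: 5

5


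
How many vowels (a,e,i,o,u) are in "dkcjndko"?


Input: dkcjndko
Checking each character:
  'd' at position 0: consonant
  'k' at position 1: consonant
  'c' at position 2: consonant
  'j' at position 3: consonant
  'n' at position 4: consonant
  'd' at position 5: consonant
  'k' at position 6: consonant
  'o' at position 7: vowel (running total: 1)
Total vowels: 1

1


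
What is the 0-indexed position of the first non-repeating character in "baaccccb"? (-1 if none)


Input: baaccccb
Character frequencies:
  'a': 2
  'b': 2
  'c': 4
Scanning left to right for freq == 1:
  Position 0 ('b'): freq=2, skip
  Position 1 ('a'): freq=2, skip
  Position 2 ('a'): freq=2, skip
  Position 3 ('c'): freq=4, skip
  Position 4 ('c'): freq=4, skip
  Position 5 ('c'): freq=4, skip
  Position 6 ('c'): freq=4, skip
  Position 7 ('b'): freq=2, skip
  No unique character found => answer = -1

-1


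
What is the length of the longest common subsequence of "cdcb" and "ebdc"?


LCS of "cdcb" and "ebdc"
DP table:
           e    b    d    c
      0    0    0    0    0
  c   0    0    0    0    1
  d   0    0    0    1    1
  c   0    0    0    1    2
  b   0    0    1    1    2
LCS length = dp[4][4] = 2

2


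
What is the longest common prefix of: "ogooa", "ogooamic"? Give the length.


Words: ogooa, ogooamic
  Position 0: all 'o' => match
  Position 1: all 'g' => match
  Position 2: all 'o' => match
  Position 3: all 'o' => match
  Position 4: all 'a' => match
LCP = "ogooa" (length 5)

5


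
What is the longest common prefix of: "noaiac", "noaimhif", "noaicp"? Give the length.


Words: noaiac, noaimhif, noaicp
  Position 0: all 'n' => match
  Position 1: all 'o' => match
  Position 2: all 'a' => match
  Position 3: all 'i' => match
  Position 4: ('a', 'm', 'c') => mismatch, stop
LCP = "noai" (length 4)

4


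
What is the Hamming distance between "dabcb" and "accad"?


Comparing "dabcb" and "accad" position by position:
  Position 0: 'd' vs 'a' => differ
  Position 1: 'a' vs 'c' => differ
  Position 2: 'b' vs 'c' => differ
  Position 3: 'c' vs 'a' => differ
  Position 4: 'b' vs 'd' => differ
Total differences (Hamming distance): 5

5


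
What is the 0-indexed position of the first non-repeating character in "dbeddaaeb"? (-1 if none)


Input: dbeddaaeb
Character frequencies:
  'a': 2
  'b': 2
  'd': 3
  'e': 2
Scanning left to right for freq == 1:
  Position 0 ('d'): freq=3, skip
  Position 1 ('b'): freq=2, skip
  Position 2 ('e'): freq=2, skip
  Position 3 ('d'): freq=3, skip
  Position 4 ('d'): freq=3, skip
  Position 5 ('a'): freq=2, skip
  Position 6 ('a'): freq=2, skip
  Position 7 ('e'): freq=2, skip
  Position 8 ('b'): freq=2, skip
  No unique character found => answer = -1

-1


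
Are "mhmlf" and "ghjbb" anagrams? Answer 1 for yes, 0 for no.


Strings: "mhmlf", "ghjbb"
Sorted first:  fhlmm
Sorted second: bbghj
Differ at position 0: 'f' vs 'b' => not anagrams

0


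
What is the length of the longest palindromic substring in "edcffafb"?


Input: "edcffafb"
Checking substrings for palindromes:
  [4:7] "faf" (len 3) => palindrome
  [3:5] "ff" (len 2) => palindrome
Longest palindromic substring: "faf" with length 3

3


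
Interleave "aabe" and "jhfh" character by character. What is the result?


Interleaving "aabe" and "jhfh":
  Position 0: 'a' from first, 'j' from second => "aj"
  Position 1: 'a' from first, 'h' from second => "ah"
  Position 2: 'b' from first, 'f' from second => "bf"
  Position 3: 'e' from first, 'h' from second => "eh"
Result: ajahbfeh

ajahbfeh


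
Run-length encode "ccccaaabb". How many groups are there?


Input: ccccaaabb
Scanning for consecutive runs:
  Group 1: 'c' x 4 (positions 0-3)
  Group 2: 'a' x 3 (positions 4-6)
  Group 3: 'b' x 2 (positions 7-8)
Total groups: 3

3


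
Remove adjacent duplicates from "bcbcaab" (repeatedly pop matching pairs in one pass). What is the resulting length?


Input: bcbcaab
Stack-based adjacent duplicate removal:
  Read 'b': push. Stack: b
  Read 'c': push. Stack: bc
  Read 'b': push. Stack: bcb
  Read 'c': push. Stack: bcbc
  Read 'a': push. Stack: bcbca
  Read 'a': matches stack top 'a' => pop. Stack: bcbc
  Read 'b': push. Stack: bcbcb
Final stack: "bcbcb" (length 5)

5


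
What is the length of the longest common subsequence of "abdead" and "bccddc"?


LCS of "abdead" and "bccddc"
DP table:
           b    c    c    d    d    c
      0    0    0    0    0    0    0
  a   0    0    0    0    0    0    0
  b   0    1    1    1    1    1    1
  d   0    1    1    1    2    2    2
  e   0    1    1    1    2    2    2
  a   0    1    1    1    2    2    2
  d   0    1    1    1    2    3    3
LCS length = dp[6][6] = 3

3


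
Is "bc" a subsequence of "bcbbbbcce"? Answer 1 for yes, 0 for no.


Check if "bc" is a subsequence of "bcbbbbcce"
Greedy scan:
  Position 0 ('b'): matches sub[0] = 'b'
  Position 1 ('c'): matches sub[1] = 'c'
  Position 2 ('b'): no match needed
  Position 3 ('b'): no match needed
  Position 4 ('b'): no match needed
  Position 5 ('b'): no match needed
  Position 6 ('c'): no match needed
  Position 7 ('c'): no match needed
  Position 8 ('e'): no match needed
All 2 characters matched => is a subsequence

1


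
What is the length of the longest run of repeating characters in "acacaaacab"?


Input: "acacaaacab"
Scanning for longest run:
  Position 1 ('c'): new char, reset run to 1
  Position 2 ('a'): new char, reset run to 1
  Position 3 ('c'): new char, reset run to 1
  Position 4 ('a'): new char, reset run to 1
  Position 5 ('a'): continues run of 'a', length=2
  Position 6 ('a'): continues run of 'a', length=3
  Position 7 ('c'): new char, reset run to 1
  Position 8 ('a'): new char, reset run to 1
  Position 9 ('b'): new char, reset run to 1
Longest run: 'a' with length 3

3


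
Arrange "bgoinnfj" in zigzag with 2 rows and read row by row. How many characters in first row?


Zigzag "bgoinnfj" into 2 rows:
Placing characters:
  'b' => row 0
  'g' => row 1
  'o' => row 0
  'i' => row 1
  'n' => row 0
  'n' => row 1
  'f' => row 0
  'j' => row 1
Rows:
  Row 0: "bonf"
  Row 1: "ginj"
First row length: 4

4


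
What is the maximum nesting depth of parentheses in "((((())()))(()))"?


Input: "((((())()))(()))"
Tracking depth:
  Position 0 '(': depth becomes 1
  Position 1 '(': depth becomes 2
  Position 2 '(': depth becomes 3
  Position 3 '(': depth becomes 4
  Position 4 '(': depth becomes 5
  Position 5 ')': depth becomes 4
  Position 6 ')': depth becomes 3
  Position 7 '(': depth becomes 4
  Position 8 ')': depth becomes 3
  Position 9 ')': depth becomes 2
  Position 10 ')': depth becomes 1
  Position 11 '(': depth becomes 2
  Position 12 '(': depth becomes 3
  Position 13 ')': depth becomes 2
  Position 14 ')': depth becomes 1
  Position 15 ')': depth becomes 0
Maximum depth reached: 5

5


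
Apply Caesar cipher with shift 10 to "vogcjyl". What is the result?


Caesar cipher: shift "vogcjyl" by 10
  'v' (pos 21) + 10 = pos 5 = 'f'
  'o' (pos 14) + 10 = pos 24 = 'y'
  'g' (pos 6) + 10 = pos 16 = 'q'
  'c' (pos 2) + 10 = pos 12 = 'm'
  'j' (pos 9) + 10 = pos 19 = 't'
  'y' (pos 24) + 10 = pos 8 = 'i'
  'l' (pos 11) + 10 = pos 21 = 'v'
Result: fyqmtiv

fyqmtiv


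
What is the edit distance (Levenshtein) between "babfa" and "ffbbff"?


Computing edit distance: "babfa" -> "ffbbff"
DP table:
           f    f    b    b    f    f
      0    1    2    3    4    5    6
  b   1    1    2    2    3    4    5
  a   2    2    2    3    3    4    5
  b   3    3    3    2    3    4    5
  f   4    3    3    3    3    3    4
  a   5    4    4    4    4    4    4
Edit distance = dp[5][6] = 4

4


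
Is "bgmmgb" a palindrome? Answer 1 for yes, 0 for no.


Input: bgmmgb
Reversed: bgmmgb
  Compare pos 0 ('b') with pos 5 ('b'): match
  Compare pos 1 ('g') with pos 4 ('g'): match
  Compare pos 2 ('m') with pos 3 ('m'): match
Result: palindrome

1


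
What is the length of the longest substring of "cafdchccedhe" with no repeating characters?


Input: "cafdchccedhe"
Sliding window (track last position of each char):
  Position 0 ('c'): window [0,0] length 1 -- new best
  Position 1 ('a'): window [0,1] length 2 -- new best
  Position 2 ('f'): window [0,2] length 3 -- new best
  Position 3 ('d'): window [0,3] length 4 -- new best
  Position 4 ('c'): repeat (last at 0), move window start to 1
  Position 4 ('c'): window [1,4] length 4
  Position 5 ('h'): window [1,5] length 5 -- new best
  Position 6 ('c'): repeat (last at 4), move window start to 5
  Position 6 ('c'): window [5,6] length 2
  Position 7 ('c'): repeat (last at 6), move window start to 7
  Position 7 ('c'): window [7,7] length 1
  Position 8 ('e'): window [7,8] length 2
  Position 9 ('d'): window [7,9] length 3
  Position 10 ('h'): window [7,10] length 4
  Position 11 ('e'): repeat (last at 8), move window start to 9
  Position 11 ('e'): window [9,11] length 3
Longest substring with no repeats: "afdch" with length 5

5


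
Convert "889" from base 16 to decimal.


Input: "889" in base 16
Positional expansion:
  Digit '8' (value 8) x 16^2 = 2048
  Digit '8' (value 8) x 16^1 = 128
  Digit '9' (value 9) x 16^0 = 9
Sum = 2185

2185


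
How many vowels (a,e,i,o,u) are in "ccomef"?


Input: ccomef
Checking each character:
  'c' at position 0: consonant
  'c' at position 1: consonant
  'o' at position 2: vowel (running total: 1)
  'm' at position 3: consonant
  'e' at position 4: vowel (running total: 2)
  'f' at position 5: consonant
Total vowels: 2

2


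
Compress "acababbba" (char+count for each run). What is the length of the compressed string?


Input: acababbba
Runs:
  'a' x 1 => "a1"
  'c' x 1 => "c1"
  'a' x 1 => "a1"
  'b' x 1 => "b1"
  'a' x 1 => "a1"
  'b' x 3 => "b3"
  'a' x 1 => "a1"
Compressed: "a1c1a1b1a1b3a1"
Compressed length: 14

14


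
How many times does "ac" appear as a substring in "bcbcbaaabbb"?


Searching for "ac" in "bcbcbaaabbb"
Scanning each position:
  Position 0: "bc" => no
  Position 1: "cb" => no
  Position 2: "bc" => no
  Position 3: "cb" => no
  Position 4: "ba" => no
  Position 5: "aa" => no
  Position 6: "aa" => no
  Position 7: "ab" => no
  Position 8: "bb" => no
  Position 9: "bb" => no
Total occurrences: 0

0


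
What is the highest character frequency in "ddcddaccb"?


Input: ddcddaccb
Character counts:
  'a': 1
  'b': 1
  'c': 3
  'd': 4
Maximum frequency: 4

4


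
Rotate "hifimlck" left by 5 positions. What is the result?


Input: "hifimlck", rotate left by 5
First 5 characters: "hifim"
Remaining characters: "lck"
Concatenate remaining + first: "lck" + "hifim" = "lckhifim"

lckhifim


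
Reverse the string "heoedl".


Input: heoedl
Reading characters right to left:
  Position 5: 'l'
  Position 4: 'd'
  Position 3: 'e'
  Position 2: 'o'
  Position 1: 'e'
  Position 0: 'h'
Reversed: ldeoeh

ldeoeh


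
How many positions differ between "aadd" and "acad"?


Comparing "aadd" and "acad" position by position:
  Position 0: 'a' vs 'a' => same
  Position 1: 'a' vs 'c' => DIFFER
  Position 2: 'd' vs 'a' => DIFFER
  Position 3: 'd' vs 'd' => same
Positions that differ: 2

2


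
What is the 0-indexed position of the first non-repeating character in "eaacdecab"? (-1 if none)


Input: eaacdecab
Character frequencies:
  'a': 3
  'b': 1
  'c': 2
  'd': 1
  'e': 2
Scanning left to right for freq == 1:
  Position 0 ('e'): freq=2, skip
  Position 1 ('a'): freq=3, skip
  Position 2 ('a'): freq=3, skip
  Position 3 ('c'): freq=2, skip
  Position 4 ('d'): unique! => answer = 4

4


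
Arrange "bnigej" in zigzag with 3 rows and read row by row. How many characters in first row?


Zigzag "bnigej" into 3 rows:
Placing characters:
  'b' => row 0
  'n' => row 1
  'i' => row 2
  'g' => row 1
  'e' => row 0
  'j' => row 1
Rows:
  Row 0: "be"
  Row 1: "ngj"
  Row 2: "i"
First row length: 2

2


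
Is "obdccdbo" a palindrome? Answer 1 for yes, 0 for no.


Input: obdccdbo
Reversed: obdccdbo
  Compare pos 0 ('o') with pos 7 ('o'): match
  Compare pos 1 ('b') with pos 6 ('b'): match
  Compare pos 2 ('d') with pos 5 ('d'): match
  Compare pos 3 ('c') with pos 4 ('c'): match
Result: palindrome

1


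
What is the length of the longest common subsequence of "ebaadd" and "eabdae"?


LCS of "ebaadd" and "eabdae"
DP table:
           e    a    b    d    a    e
      0    0    0    0    0    0    0
  e   0    1    1    1    1    1    1
  b   0    1    1    2    2    2    2
  a   0    1    2    2    2    3    3
  a   0    1    2    2    2    3    3
  d   0    1    2    2    3    3    3
  d   0    1    2    2    3    3    3
LCS length = dp[6][6] = 3

3


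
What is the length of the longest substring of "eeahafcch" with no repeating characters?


Input: "eeahafcch"
Sliding window (track last position of each char):
  Position 0 ('e'): window [0,0] length 1 -- new best
  Position 1 ('e'): repeat (last at 0), move window start to 1
  Position 1 ('e'): window [1,1] length 1
  Position 2 ('a'): window [1,2] length 2 -- new best
  Position 3 ('h'): window [1,3] length 3 -- new best
  Position 4 ('a'): repeat (last at 2), move window start to 3
  Position 4 ('a'): window [3,4] length 2
  Position 5 ('f'): window [3,5] length 3
  Position 6 ('c'): window [3,6] length 4 -- new best
  Position 7 ('c'): repeat (last at 6), move window start to 7
  Position 7 ('c'): window [7,7] length 1
  Position 8 ('h'): window [7,8] length 2
Longest substring with no repeats: "hafc" with length 4

4


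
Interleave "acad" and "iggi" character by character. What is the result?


Interleaving "acad" and "iggi":
  Position 0: 'a' from first, 'i' from second => "ai"
  Position 1: 'c' from first, 'g' from second => "cg"
  Position 2: 'a' from first, 'g' from second => "ag"
  Position 3: 'd' from first, 'i' from second => "di"
Result: aicgagdi

aicgagdi


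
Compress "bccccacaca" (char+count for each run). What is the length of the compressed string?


Input: bccccacaca
Runs:
  'b' x 1 => "b1"
  'c' x 4 => "c4"
  'a' x 1 => "a1"
  'c' x 1 => "c1"
  'a' x 1 => "a1"
  'c' x 1 => "c1"
  'a' x 1 => "a1"
Compressed: "b1c4a1c1a1c1a1"
Compressed length: 14

14


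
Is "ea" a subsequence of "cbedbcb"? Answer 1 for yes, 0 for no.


Check if "ea" is a subsequence of "cbedbcb"
Greedy scan:
  Position 0 ('c'): no match needed
  Position 1 ('b'): no match needed
  Position 2 ('e'): matches sub[0] = 'e'
  Position 3 ('d'): no match needed
  Position 4 ('b'): no match needed
  Position 5 ('c'): no match needed
  Position 6 ('b'): no match needed
Only matched 1/2 characters => not a subsequence

0


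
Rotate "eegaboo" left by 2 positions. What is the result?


Input: "eegaboo", rotate left by 2
First 2 characters: "ee"
Remaining characters: "gaboo"
Concatenate remaining + first: "gaboo" + "ee" = "gabooee"

gabooee


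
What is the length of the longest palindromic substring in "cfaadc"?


Input: "cfaadc"
Checking substrings for palindromes:
  [2:4] "aa" (len 2) => palindrome
Longest palindromic substring: "aa" with length 2

2


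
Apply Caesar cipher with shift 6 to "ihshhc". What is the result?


Caesar cipher: shift "ihshhc" by 6
  'i' (pos 8) + 6 = pos 14 = 'o'
  'h' (pos 7) + 6 = pos 13 = 'n'
  's' (pos 18) + 6 = pos 24 = 'y'
  'h' (pos 7) + 6 = pos 13 = 'n'
  'h' (pos 7) + 6 = pos 13 = 'n'
  'c' (pos 2) + 6 = pos 8 = 'i'
Result: onynni

onynni


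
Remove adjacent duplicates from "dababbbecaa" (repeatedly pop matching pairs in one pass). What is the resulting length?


Input: dababbbecaa
Stack-based adjacent duplicate removal:
  Read 'd': push. Stack: d
  Read 'a': push. Stack: da
  Read 'b': push. Stack: dab
  Read 'a': push. Stack: daba
  Read 'b': push. Stack: dabab
  Read 'b': matches stack top 'b' => pop. Stack: daba
  Read 'b': push. Stack: dabab
  Read 'e': push. Stack: dababe
  Read 'c': push. Stack: dababec
  Read 'a': push. Stack: dababeca
  Read 'a': matches stack top 'a' => pop. Stack: dababec
Final stack: "dababec" (length 7)

7


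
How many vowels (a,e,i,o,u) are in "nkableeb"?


Input: nkableeb
Checking each character:
  'n' at position 0: consonant
  'k' at position 1: consonant
  'a' at position 2: vowel (running total: 1)
  'b' at position 3: consonant
  'l' at position 4: consonant
  'e' at position 5: vowel (running total: 2)
  'e' at position 6: vowel (running total: 3)
  'b' at position 7: consonant
Total vowels: 3

3


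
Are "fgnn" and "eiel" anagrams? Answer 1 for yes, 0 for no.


Strings: "fgnn", "eiel"
Sorted first:  fgnn
Sorted second: eeil
Differ at position 0: 'f' vs 'e' => not anagrams

0


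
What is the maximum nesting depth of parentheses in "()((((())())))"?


Input: "()((((())())))"
Tracking depth:
  Position 0 '(': depth becomes 1
  Position 1 ')': depth becomes 0
  Position 2 '(': depth becomes 1
  Position 3 '(': depth becomes 2
  Position 4 '(': depth becomes 3
  Position 5 '(': depth becomes 4
  Position 6 '(': depth becomes 5
  Position 7 ')': depth becomes 4
  Position 8 ')': depth becomes 3
  Position 9 '(': depth becomes 4
  Position 10 ')': depth becomes 3
  Position 11 ')': depth becomes 2
  Position 12 ')': depth becomes 1
  Position 13 ')': depth becomes 0
Maximum depth reached: 5

5


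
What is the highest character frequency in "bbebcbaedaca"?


Input: bbebcbaedaca
Character counts:
  'a': 3
  'b': 4
  'c': 2
  'd': 1
  'e': 2
Maximum frequency: 4

4


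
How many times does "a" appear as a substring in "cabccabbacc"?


Searching for "a" in "cabccabbacc"
Scanning each position:
  Position 0: "c" => no
  Position 1: "a" => MATCH
  Position 2: "b" => no
  Position 3: "c" => no
  Position 4: "c" => no
  Position 5: "a" => MATCH
  Position 6: "b" => no
  Position 7: "b" => no
  Position 8: "a" => MATCH
  Position 9: "c" => no
  Position 10: "c" => no
Total occurrences: 3

3


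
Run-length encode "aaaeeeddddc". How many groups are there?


Input: aaaeeeddddc
Scanning for consecutive runs:
  Group 1: 'a' x 3 (positions 0-2)
  Group 2: 'e' x 3 (positions 3-5)
  Group 3: 'd' x 4 (positions 6-9)
  Group 4: 'c' x 1 (positions 10-10)
Total groups: 4

4


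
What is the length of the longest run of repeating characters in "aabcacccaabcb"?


Input: "aabcacccaabcb"
Scanning for longest run:
  Position 1 ('a'): continues run of 'a', length=2
  Position 2 ('b'): new char, reset run to 1
  Position 3 ('c'): new char, reset run to 1
  Position 4 ('a'): new char, reset run to 1
  Position 5 ('c'): new char, reset run to 1
  Position 6 ('c'): continues run of 'c', length=2
  Position 7 ('c'): continues run of 'c', length=3
  Position 8 ('a'): new char, reset run to 1
  Position 9 ('a'): continues run of 'a', length=2
  Position 10 ('b'): new char, reset run to 1
  Position 11 ('c'): new char, reset run to 1
  Position 12 ('b'): new char, reset run to 1
Longest run: 'c' with length 3

3


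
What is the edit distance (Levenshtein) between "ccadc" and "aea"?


Computing edit distance: "ccadc" -> "aea"
DP table:
           a    e    a
      0    1    2    3
  c   1    1    2    3
  c   2    2    2    3
  a   3    2    3    2
  d   4    3    3    3
  c   5    4    4    4
Edit distance = dp[5][3] = 4

4


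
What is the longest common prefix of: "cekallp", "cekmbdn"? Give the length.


Words: cekallp, cekmbdn
  Position 0: all 'c' => match
  Position 1: all 'e' => match
  Position 2: all 'k' => match
  Position 3: ('a', 'm') => mismatch, stop
LCP = "cek" (length 3)

3


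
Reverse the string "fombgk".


Input: fombgk
Reading characters right to left:
  Position 5: 'k'
  Position 4: 'g'
  Position 3: 'b'
  Position 2: 'm'
  Position 1: 'o'
  Position 0: 'f'
Reversed: kgbmof

kgbmof


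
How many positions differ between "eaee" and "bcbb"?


Comparing "eaee" and "bcbb" position by position:
  Position 0: 'e' vs 'b' => DIFFER
  Position 1: 'a' vs 'c' => DIFFER
  Position 2: 'e' vs 'b' => DIFFER
  Position 3: 'e' vs 'b' => DIFFER
Positions that differ: 4

4


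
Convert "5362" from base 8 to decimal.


Input: "5362" in base 8
Positional expansion:
  Digit '5' (value 5) x 8^3 = 2560
  Digit '3' (value 3) x 8^2 = 192
  Digit '6' (value 6) x 8^1 = 48
  Digit '2' (value 2) x 8^0 = 2
Sum = 2802

2802


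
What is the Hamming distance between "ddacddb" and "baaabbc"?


Comparing "ddacddb" and "baaabbc" position by position:
  Position 0: 'd' vs 'b' => differ
  Position 1: 'd' vs 'a' => differ
  Position 2: 'a' vs 'a' => same
  Position 3: 'c' vs 'a' => differ
  Position 4: 'd' vs 'b' => differ
  Position 5: 'd' vs 'b' => differ
  Position 6: 'b' vs 'c' => differ
Total differences (Hamming distance): 6

6


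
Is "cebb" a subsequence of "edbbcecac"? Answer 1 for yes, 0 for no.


Check if "cebb" is a subsequence of "edbbcecac"
Greedy scan:
  Position 0 ('e'): no match needed
  Position 1 ('d'): no match needed
  Position 2 ('b'): no match needed
  Position 3 ('b'): no match needed
  Position 4 ('c'): matches sub[0] = 'c'
  Position 5 ('e'): matches sub[1] = 'e'
  Position 6 ('c'): no match needed
  Position 7 ('a'): no match needed
  Position 8 ('c'): no match needed
Only matched 2/4 characters => not a subsequence

0


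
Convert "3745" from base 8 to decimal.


Input: "3745" in base 8
Positional expansion:
  Digit '3' (value 3) x 8^3 = 1536
  Digit '7' (value 7) x 8^2 = 448
  Digit '4' (value 4) x 8^1 = 32
  Digit '5' (value 5) x 8^0 = 5
Sum = 2021

2021


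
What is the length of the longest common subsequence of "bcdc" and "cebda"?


LCS of "bcdc" and "cebda"
DP table:
           c    e    b    d    a
      0    0    0    0    0    0
  b   0    0    0    1    1    1
  c   0    1    1    1    1    1
  d   0    1    1    1    2    2
  c   0    1    1    1    2    2
LCS length = dp[4][5] = 2

2


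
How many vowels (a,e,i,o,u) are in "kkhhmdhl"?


Input: kkhhmdhl
Checking each character:
  'k' at position 0: consonant
  'k' at position 1: consonant
  'h' at position 2: consonant
  'h' at position 3: consonant
  'm' at position 4: consonant
  'd' at position 5: consonant
  'h' at position 6: consonant
  'l' at position 7: consonant
Total vowels: 0

0


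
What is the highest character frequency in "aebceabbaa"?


Input: aebceabbaa
Character counts:
  'a': 4
  'b': 3
  'c': 1
  'e': 2
Maximum frequency: 4

4


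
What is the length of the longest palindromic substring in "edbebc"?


Input: "edbebc"
Checking substrings for palindromes:
  [2:5] "beb" (len 3) => palindrome
Longest palindromic substring: "beb" with length 3

3


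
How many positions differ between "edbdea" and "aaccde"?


Comparing "edbdea" and "aaccde" position by position:
  Position 0: 'e' vs 'a' => DIFFER
  Position 1: 'd' vs 'a' => DIFFER
  Position 2: 'b' vs 'c' => DIFFER
  Position 3: 'd' vs 'c' => DIFFER
  Position 4: 'e' vs 'd' => DIFFER
  Position 5: 'a' vs 'e' => DIFFER
Positions that differ: 6

6


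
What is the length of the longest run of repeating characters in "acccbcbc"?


Input: "acccbcbc"
Scanning for longest run:
  Position 1 ('c'): new char, reset run to 1
  Position 2 ('c'): continues run of 'c', length=2
  Position 3 ('c'): continues run of 'c', length=3
  Position 4 ('b'): new char, reset run to 1
  Position 5 ('c'): new char, reset run to 1
  Position 6 ('b'): new char, reset run to 1
  Position 7 ('c'): new char, reset run to 1
Longest run: 'c' with length 3

3


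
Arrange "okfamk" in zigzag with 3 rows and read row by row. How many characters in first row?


Zigzag "okfamk" into 3 rows:
Placing characters:
  'o' => row 0
  'k' => row 1
  'f' => row 2
  'a' => row 1
  'm' => row 0
  'k' => row 1
Rows:
  Row 0: "om"
  Row 1: "kak"
  Row 2: "f"
First row length: 2

2


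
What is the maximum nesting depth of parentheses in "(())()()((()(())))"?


Input: "(())()()((()(())))"
Tracking depth:
  Position 0 '(': depth becomes 1
  Position 1 '(': depth becomes 2
  Position 2 ')': depth becomes 1
  Position 3 ')': depth becomes 0
  Position 4 '(': depth becomes 1
  Position 5 ')': depth becomes 0
  Position 6 '(': depth becomes 1
  Position 7 ')': depth becomes 0
  Position 8 '(': depth becomes 1
  Position 9 '(': depth becomes 2
  Position 10 '(': depth becomes 3
  Position 11 ')': depth becomes 2
  Position 12 '(': depth becomes 3
  Position 13 '(': depth becomes 4
  Position 14 ')': depth becomes 3
  Position 15 ')': depth becomes 2
  Position 16 ')': depth becomes 1
  Position 17 ')': depth becomes 0
Maximum depth reached: 4

4


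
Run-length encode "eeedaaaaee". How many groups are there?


Input: eeedaaaaee
Scanning for consecutive runs:
  Group 1: 'e' x 3 (positions 0-2)
  Group 2: 'd' x 1 (positions 3-3)
  Group 3: 'a' x 4 (positions 4-7)
  Group 4: 'e' x 2 (positions 8-9)
Total groups: 4

4


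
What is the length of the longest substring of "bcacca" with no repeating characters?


Input: "bcacca"
Sliding window (track last position of each char):
  Position 0 ('b'): window [0,0] length 1 -- new best
  Position 1 ('c'): window [0,1] length 2 -- new best
  Position 2 ('a'): window [0,2] length 3 -- new best
  Position 3 ('c'): repeat (last at 1), move window start to 2
  Position 3 ('c'): window [2,3] length 2
  Position 4 ('c'): repeat (last at 3), move window start to 4
  Position 4 ('c'): window [4,4] length 1
  Position 5 ('a'): window [4,5] length 2
Longest substring with no repeats: "bca" with length 3

3


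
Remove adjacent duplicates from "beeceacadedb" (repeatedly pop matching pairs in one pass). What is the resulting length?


Input: beeceacadedb
Stack-based adjacent duplicate removal:
  Read 'b': push. Stack: b
  Read 'e': push. Stack: be
  Read 'e': matches stack top 'e' => pop. Stack: b
  Read 'c': push. Stack: bc
  Read 'e': push. Stack: bce
  Read 'a': push. Stack: bcea
  Read 'c': push. Stack: bceac
  Read 'a': push. Stack: bceaca
  Read 'd': push. Stack: bceacad
  Read 'e': push. Stack: bceacade
  Read 'd': push. Stack: bceacaded
  Read 'b': push. Stack: bceacadedb
Final stack: "bceacadedb" (length 10)

10


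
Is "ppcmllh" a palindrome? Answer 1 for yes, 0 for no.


Input: ppcmllh
Reversed: hllmcpp
  Compare pos 0 ('p') with pos 6 ('h'): MISMATCH
  Compare pos 1 ('p') with pos 5 ('l'): MISMATCH
  Compare pos 2 ('c') with pos 4 ('l'): MISMATCH
Result: not a palindrome

0


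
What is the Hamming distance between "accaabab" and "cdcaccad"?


Comparing "accaabab" and "cdcaccad" position by position:
  Position 0: 'a' vs 'c' => differ
  Position 1: 'c' vs 'd' => differ
  Position 2: 'c' vs 'c' => same
  Position 3: 'a' vs 'a' => same
  Position 4: 'a' vs 'c' => differ
  Position 5: 'b' vs 'c' => differ
  Position 6: 'a' vs 'a' => same
  Position 7: 'b' vs 'd' => differ
Total differences (Hamming distance): 5

5


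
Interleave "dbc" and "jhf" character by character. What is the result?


Interleaving "dbc" and "jhf":
  Position 0: 'd' from first, 'j' from second => "dj"
  Position 1: 'b' from first, 'h' from second => "bh"
  Position 2: 'c' from first, 'f' from second => "cf"
Result: djbhcf

djbhcf


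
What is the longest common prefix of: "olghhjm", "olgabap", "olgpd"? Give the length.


Words: olghhjm, olgabap, olgpd
  Position 0: all 'o' => match
  Position 1: all 'l' => match
  Position 2: all 'g' => match
  Position 3: ('h', 'a', 'p') => mismatch, stop
LCP = "olg" (length 3)

3


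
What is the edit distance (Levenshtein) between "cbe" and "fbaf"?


Computing edit distance: "cbe" -> "fbaf"
DP table:
           f    b    a    f
      0    1    2    3    4
  c   1    1    2    3    4
  b   2    2    1    2    3
  e   3    3    2    2    3
Edit distance = dp[3][4] = 3

3


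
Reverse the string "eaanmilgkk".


Input: eaanmilgkk
Reading characters right to left:
  Position 9: 'k'
  Position 8: 'k'
  Position 7: 'g'
  Position 6: 'l'
  Position 5: 'i'
  Position 4: 'm'
  Position 3: 'n'
  Position 2: 'a'
  Position 1: 'a'
  Position 0: 'e'
Reversed: kkglimnaae

kkglimnaae


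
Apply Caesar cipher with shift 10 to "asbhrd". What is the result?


Caesar cipher: shift "asbhrd" by 10
  'a' (pos 0) + 10 = pos 10 = 'k'
  's' (pos 18) + 10 = pos 2 = 'c'
  'b' (pos 1) + 10 = pos 11 = 'l'
  'h' (pos 7) + 10 = pos 17 = 'r'
  'r' (pos 17) + 10 = pos 1 = 'b'
  'd' (pos 3) + 10 = pos 13 = 'n'
Result: kclrbn

kclrbn


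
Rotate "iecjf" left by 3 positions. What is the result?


Input: "iecjf", rotate left by 3
First 3 characters: "iec"
Remaining characters: "jf"
Concatenate remaining + first: "jf" + "iec" = "jfiec"

jfiec


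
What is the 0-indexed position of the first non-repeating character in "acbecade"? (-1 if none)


Input: acbecade
Character frequencies:
  'a': 2
  'b': 1
  'c': 2
  'd': 1
  'e': 2
Scanning left to right for freq == 1:
  Position 0 ('a'): freq=2, skip
  Position 1 ('c'): freq=2, skip
  Position 2 ('b'): unique! => answer = 2

2


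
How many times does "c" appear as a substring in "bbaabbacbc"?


Searching for "c" in "bbaabbacbc"
Scanning each position:
  Position 0: "b" => no
  Position 1: "b" => no
  Position 2: "a" => no
  Position 3: "a" => no
  Position 4: "b" => no
  Position 5: "b" => no
  Position 6: "a" => no
  Position 7: "c" => MATCH
  Position 8: "b" => no
  Position 9: "c" => MATCH
Total occurrences: 2

2
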